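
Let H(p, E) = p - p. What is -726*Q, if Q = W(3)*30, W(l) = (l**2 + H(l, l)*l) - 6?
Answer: -65340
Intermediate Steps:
H(p, E) = 0
W(l) = -6 + l**2 (W(l) = (l**2 + 0*l) - 6 = (l**2 + 0) - 6 = l**2 - 6 = -6 + l**2)
Q = 90 (Q = (-6 + 3**2)*30 = (-6 + 9)*30 = 3*30 = 90)
-726*Q = -726*90 = -65340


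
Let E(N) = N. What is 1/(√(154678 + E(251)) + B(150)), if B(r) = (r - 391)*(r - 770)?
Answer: 149420/22326181471 - √154929/22326181471 ≈ 6.6750e-6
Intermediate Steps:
B(r) = (-770 + r)*(-391 + r) (B(r) = (-391 + r)*(-770 + r) = (-770 + r)*(-391 + r))
1/(√(154678 + E(251)) + B(150)) = 1/(√(154678 + 251) + (301070 + 150² - 1161*150)) = 1/(√154929 + (301070 + 22500 - 174150)) = 1/(√154929 + 149420) = 1/(149420 + √154929)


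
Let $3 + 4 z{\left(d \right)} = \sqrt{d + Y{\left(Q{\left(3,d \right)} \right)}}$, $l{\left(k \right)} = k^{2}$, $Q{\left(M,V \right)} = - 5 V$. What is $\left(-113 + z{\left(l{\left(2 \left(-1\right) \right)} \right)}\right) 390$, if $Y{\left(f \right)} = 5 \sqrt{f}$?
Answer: $- \frac{88725}{2} + \frac{195 \sqrt{4 + 10 i \sqrt{5}}}{2} \approx -44006.0 + 298.26 i$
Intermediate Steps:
$z{\left(d \right)} = - \frac{3}{4} + \frac{\sqrt{d + 5 \sqrt{5} \sqrt{- d}}}{4}$ ($z{\left(d \right)} = - \frac{3}{4} + \frac{\sqrt{d + 5 \sqrt{- 5 d}}}{4} = - \frac{3}{4} + \frac{\sqrt{d + 5 \sqrt{5} \sqrt{- d}}}{4}$)
$\left(-113 + z{\left(l{\left(2 \left(-1\right) \right)} \right)}\right) 390 = \left(-113 - \left(\frac{3}{4} - \frac{\sqrt{\left(2 \left(-1\right)\right)^{2} + 5 \sqrt{5} \sqrt{- \left(2 \left(-1\right)\right)^{2}}}}{4}\right)\right) 390 = \left(-113 - \left(\frac{3}{4} - \frac{\sqrt{\left(-2\right)^{2} + 5 \sqrt{5} \sqrt{- \left(-2\right)^{2}}}}{4}\right)\right) 390 = \left(-113 - \left(\frac{3}{4} - \frac{\sqrt{4 + 5 \sqrt{5} \sqrt{\left(-1\right) 4}}}{4}\right)\right) 390 = \left(-113 - \left(\frac{3}{4} - \frac{\sqrt{4 + 5 \sqrt{5} \sqrt{-4}}}{4}\right)\right) 390 = \left(-113 - \left(\frac{3}{4} - \frac{\sqrt{4 + 5 \sqrt{5} \cdot 2 i}}{4}\right)\right) 390 = \left(-113 - \left(\frac{3}{4} - \frac{\sqrt{4 + 10 i \sqrt{5}}}{4}\right)\right) 390 = \left(- \frac{455}{4} + \frac{\sqrt{4 + 10 i \sqrt{5}}}{4}\right) 390 = - \frac{88725}{2} + \frac{195 \sqrt{4 + 10 i \sqrt{5}}}{2}$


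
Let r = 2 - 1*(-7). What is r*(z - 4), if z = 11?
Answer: 63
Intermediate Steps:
r = 9 (r = 2 + 7 = 9)
r*(z - 4) = 9*(11 - 4) = 9*7 = 63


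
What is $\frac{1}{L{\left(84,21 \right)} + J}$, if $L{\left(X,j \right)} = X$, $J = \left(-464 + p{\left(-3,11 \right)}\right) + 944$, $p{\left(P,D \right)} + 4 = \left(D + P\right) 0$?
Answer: $\frac{1}{560} \approx 0.0017857$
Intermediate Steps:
$p{\left(P,D \right)} = -4$ ($p{\left(P,D \right)} = -4 + \left(D + P\right) 0 = -4 + 0 = -4$)
$J = 476$ ($J = \left(-464 - 4\right) + 944 = -468 + 944 = 476$)
$\frac{1}{L{\left(84,21 \right)} + J} = \frac{1}{84 + 476} = \frac{1}{560}$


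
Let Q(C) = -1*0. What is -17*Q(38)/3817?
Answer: 0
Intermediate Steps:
Q(C) = 0
-17*Q(38)/3817 = -0/3817 = -17*0 = 0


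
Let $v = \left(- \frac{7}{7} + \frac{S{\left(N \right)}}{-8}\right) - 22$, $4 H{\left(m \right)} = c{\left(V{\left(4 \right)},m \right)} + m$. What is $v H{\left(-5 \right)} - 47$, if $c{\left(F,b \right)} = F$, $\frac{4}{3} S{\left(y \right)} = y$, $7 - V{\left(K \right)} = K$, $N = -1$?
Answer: $- \frac{2275}{64} \approx -35.547$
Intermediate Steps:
$V{\left(K \right)} = 7 - K$
$S{\left(y \right)} = \frac{3 y}{4}$
$H{\left(m \right)} = \frac{3}{4} + \frac{m}{4}$ ($H{\left(m \right)} = \frac{\left(7 - 4\right) + m}{4} = \frac{3 + m}{4} = \frac{3}{4} + \frac{m}{4}$)
$v = - \frac{733}{32}$ ($v = \left(- \frac{7}{7} + \frac{\frac{3}{4} \left(-1\right)}{-8}\right) - 22 = \left(\left(-7\right) \frac{1}{7} - - \frac{3}{32}\right) - 22 = \left(-1 + \frac{3}{32}\right) - 22 = - \frac{29}{32} - 22 = - \frac{733}{32} \approx -22.906$)
$v H{\left(-5 \right)} - 47 = - \frac{733 \left(\frac{3}{4} + \frac{1}{4} \left(-5\right)\right)}{32} - 47 = - \frac{733 \left(\frac{3}{4} - \frac{5}{4}\right)}{32} - 47 = \left(- \frac{733}{32}\right) \left(- \frac{1}{2}\right) - 47 = \frac{733}{64} - 47 = - \frac{2275}{64}$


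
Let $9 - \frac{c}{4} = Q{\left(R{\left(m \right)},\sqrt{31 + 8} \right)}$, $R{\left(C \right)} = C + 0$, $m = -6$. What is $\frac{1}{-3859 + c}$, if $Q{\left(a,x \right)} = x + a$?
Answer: $- \frac{3799}{14431777} + \frac{4 \sqrt{39}}{14431777} \approx -0.00026151$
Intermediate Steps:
$R{\left(C \right)} = C$
$Q{\left(a,x \right)} = a + x$
$c = 60 - 4 \sqrt{39}$ ($c = 36 - 4 \left(-6 + \sqrt{31 + 8}\right) = 36 - 4 \left(-6 + \sqrt{39}\right) = 36 + \left(24 - 4 \sqrt{39}\right) = 60 - 4 \sqrt{39} \approx 35.02$)
$\frac{1}{-3859 + c} = \frac{1}{-3859 + \left(60 - 4 \sqrt{39}\right)} = \frac{1}{-3799 - 4 \sqrt{39}}$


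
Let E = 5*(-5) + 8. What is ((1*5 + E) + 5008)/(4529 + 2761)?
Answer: 2498/3645 ≈ 0.68532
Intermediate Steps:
E = -17 (E = -25 + 8 = -17)
((1*5 + E) + 5008)/(4529 + 2761) = ((1*5 - 17) + 5008)/(4529 + 2761) = ((5 - 17) + 5008)/7290 = (-12 + 5008)*(1/7290) = 4996*(1/7290) = 2498/3645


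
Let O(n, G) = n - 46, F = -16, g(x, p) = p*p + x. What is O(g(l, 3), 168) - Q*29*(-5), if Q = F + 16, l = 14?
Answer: -23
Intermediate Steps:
g(x, p) = x + p**2 (g(x, p) = p**2 + x = x + p**2)
O(n, G) = -46 + n
Q = 0 (Q = -16 + 16 = 0)
O(g(l, 3), 168) - Q*29*(-5) = (-46 + (14 + 3**2)) - 0*29*(-5) = (-46 + (14 + 9)) - 0*(-5) = (-46 + 23) - 1*0 = -23 + 0 = -23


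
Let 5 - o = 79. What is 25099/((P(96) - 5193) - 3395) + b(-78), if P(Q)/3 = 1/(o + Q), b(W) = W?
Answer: -15288952/188933 ≈ -80.923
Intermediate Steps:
o = -74 (o = 5 - 1*79 = 5 - 79 = -74)
P(Q) = 3/(-74 + Q)
25099/((P(96) - 5193) - 3395) + b(-78) = 25099/((3/(-74 + 96) - 5193) - 3395) - 78 = 25099/((3/22 - 5193) - 3395) - 78 = 25099/(-114243/22 - 3395) - 78 = 25099/(-188933/22) - 78 = 25099*(-22/188933) - 78 = -552178/188933 - 78 = -15288952/188933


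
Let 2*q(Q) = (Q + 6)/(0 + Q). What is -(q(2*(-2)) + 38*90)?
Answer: -13679/4 ≈ -3419.8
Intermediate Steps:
q(Q) = (6 + Q)/(2*Q) (q(Q) = ((Q + 6)/(0 + Q))/2 = ((6 + Q)/Q)/2 = (6 + Q)/(2*Q))
-(q(2*(-2)) + 38*90) = -((6 + 2*(-2))/(2*((2*(-2)))) + 38*90) = -((½)*(6 - 4)/(-4) + 3420) = -((½)*(-¼)*2 + 3420) = -(-¼ + 3420) = -1*13679/4 = -13679/4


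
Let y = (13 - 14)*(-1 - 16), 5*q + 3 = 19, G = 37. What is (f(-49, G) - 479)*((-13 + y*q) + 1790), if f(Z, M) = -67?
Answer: -4999722/5 ≈ -9.9994e+5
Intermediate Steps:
q = 16/5 (q = -⅗ + (⅕)*19 = -⅗ + 19/5 = 16/5 ≈ 3.2000)
y = 17 (y = -1*(-17) = 17)
(f(-49, G) - 479)*((-13 + y*q) + 1790) = (-67 - 479)*((-13 + 17*(16/5)) + 1790) = -546*((-13 + 272/5) + 1790) = -546*(207/5 + 1790) = -546*9157/5 = -4999722/5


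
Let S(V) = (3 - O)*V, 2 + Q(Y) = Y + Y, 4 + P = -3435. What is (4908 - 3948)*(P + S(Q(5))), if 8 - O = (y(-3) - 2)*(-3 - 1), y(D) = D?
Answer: -3186240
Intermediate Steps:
P = -3439 (P = -4 - 3435 = -3439)
O = -12 (O = 8 - (-3 - 2)*(-3 - 1) = 8 - (-5)*(-4) = 8 - 1*20 = 8 - 20 = -12)
Q(Y) = -2 + 2*Y (Q(Y) = -2 + (Y + Y) = -2 + 2*Y)
S(V) = 15*V (S(V) = (3 - 1*(-12))*V = (3 + 12)*V = 15*V)
(4908 - 3948)*(P + S(Q(5))) = (4908 - 3948)*(-3439 + 15*(-2 + 2*5)) = 960*(-3439 + 15*(-2 + 10)) = 960*(-3439 + 15*8) = 960*(-3439 + 120) = 960*(-3319) = -3186240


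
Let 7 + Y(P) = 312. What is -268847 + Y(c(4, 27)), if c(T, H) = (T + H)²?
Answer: -268542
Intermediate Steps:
c(T, H) = (H + T)²
Y(P) = 305 (Y(P) = -7 + 312 = 305)
-268847 + Y(c(4, 27)) = -268847 + 305 = -268542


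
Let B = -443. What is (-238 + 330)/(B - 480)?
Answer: -92/923 ≈ -0.099675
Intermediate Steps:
(-238 + 330)/(B - 480) = (-238 + 330)/(-443 - 480) = 92/(-923) = 92*(-1/923) = -92/923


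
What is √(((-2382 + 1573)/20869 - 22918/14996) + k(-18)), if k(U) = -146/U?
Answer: √1442064481960673938/469427286 ≈ 2.5581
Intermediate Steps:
√(((-2382 + 1573)/20869 - 22918/14996) + k(-18)) = √(((-2382 + 1573)/20869 - 22918/14996) - 146/(-18)) = √((-809*1/20869 - 22918*1/14996) - 146*(-1/18)) = √((-809/20869 - 11459/7498) + 73/9) = √(-245203753/156475762 + 73/9) = √(9215896849/1408281858) = √1442064481960673938/469427286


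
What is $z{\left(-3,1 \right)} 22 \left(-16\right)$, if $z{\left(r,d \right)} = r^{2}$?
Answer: $-3168$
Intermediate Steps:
$z{\left(-3,1 \right)} 22 \left(-16\right) = \left(-3\right)^{2} \cdot 22 \left(-16\right) = 9 \cdot 22 \left(-16\right) = 198 \left(-16\right) = -3168$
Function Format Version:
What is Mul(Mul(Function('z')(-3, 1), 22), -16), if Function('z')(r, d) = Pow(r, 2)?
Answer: -3168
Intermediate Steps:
Mul(Mul(Function('z')(-3, 1), 22), -16) = Mul(Mul(Pow(-3, 2), 22), -16) = Mul(Mul(9, 22), -16) = Mul(198, -16) = -3168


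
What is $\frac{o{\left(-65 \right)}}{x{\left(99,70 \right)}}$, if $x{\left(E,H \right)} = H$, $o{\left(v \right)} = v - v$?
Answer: $0$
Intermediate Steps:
$o{\left(v \right)} = 0$
$\frac{o{\left(-65 \right)}}{x{\left(99,70 \right)}} = \frac{0}{70} = 0 \cdot \frac{1}{70} = 0$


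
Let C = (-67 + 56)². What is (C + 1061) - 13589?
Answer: -12407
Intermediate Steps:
C = 121 (C = (-11)² = 121)
(C + 1061) - 13589 = (121 + 1061) - 13589 = 1182 - 13589 = -12407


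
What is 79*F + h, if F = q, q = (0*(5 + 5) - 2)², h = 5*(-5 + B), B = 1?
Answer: 296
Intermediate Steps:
h = -20 (h = 5*(-5 + 1) = 5*(-4) = -20)
q = 4 (q = (0*10 - 2)² = (0 - 2)² = (-2)² = 4)
F = 4
79*F + h = 79*4 - 20 = 316 - 20 = 296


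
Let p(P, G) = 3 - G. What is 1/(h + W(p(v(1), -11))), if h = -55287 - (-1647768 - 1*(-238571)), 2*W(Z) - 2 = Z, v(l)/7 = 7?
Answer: 1/1353918 ≈ 7.3860e-7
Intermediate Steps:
v(l) = 49 (v(l) = 7*7 = 49)
W(Z) = 1 + Z/2
h = 1353910 (h = -55287 - (-1647768 + 238571) = -55287 - 1*(-1409197) = -55287 + 1409197 = 1353910)
1/(h + W(p(v(1), -11))) = 1/(1353910 + (1 + (3 - 1*(-11))/2)) = 1/(1353910 + (1 + (3 + 11)/2)) = 1/(1353910 + (1 + (½)*14)) = 1/(1353910 + (1 + 7)) = 1/(1353910 + 8) = 1/1353918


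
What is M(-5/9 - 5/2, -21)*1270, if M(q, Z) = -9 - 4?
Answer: -16510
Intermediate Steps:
M(q, Z) = -13
M(-5/9 - 5/2, -21)*1270 = -13*1270 = -16510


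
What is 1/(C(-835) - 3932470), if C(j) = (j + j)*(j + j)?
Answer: -1/1143570 ≈ -8.7445e-7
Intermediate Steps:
C(j) = 4*j**2 (C(j) = (2*j)*(2*j) = 4*j**2)
1/(C(-835) - 3932470) = 1/(4*(-835)**2 - 3932470) = 1/(4*697225 - 3932470) = 1/(2788900 - 3932470) = 1/(-1143570) = -1/1143570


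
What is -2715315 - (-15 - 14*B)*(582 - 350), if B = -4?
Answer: -2724827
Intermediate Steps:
-2715315 - (-15 - 14*B)*(582 - 350) = -2715315 - (-15 - 14*(-4))*(582 - 350) = -2715315 - (-15 + 56)*232 = -2715315 - 41*232 = -2715315 - 1*9512 = -2715315 - 9512 = -2724827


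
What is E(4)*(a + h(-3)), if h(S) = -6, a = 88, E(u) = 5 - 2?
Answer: 246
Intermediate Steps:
E(u) = 3
E(4)*(a + h(-3)) = 3*(88 - 6) = 3*82 = 246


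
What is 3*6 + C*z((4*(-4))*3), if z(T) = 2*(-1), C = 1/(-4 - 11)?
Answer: 272/15 ≈ 18.133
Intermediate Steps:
C = -1/15 (C = 1/(-15) = -1/15 ≈ -0.066667)
z(T) = -2
3*6 + C*z((4*(-4))*3) = 3*6 - 1/15*(-2) = 18 + 2/15 = 272/15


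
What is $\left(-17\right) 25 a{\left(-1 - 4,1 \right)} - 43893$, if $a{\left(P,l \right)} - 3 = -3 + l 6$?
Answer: $-46443$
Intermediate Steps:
$a{\left(P,l \right)} = 6 l$ ($a{\left(P,l \right)} = 3 + \left(-3 + l 6\right) = 3 + \left(-3 + 6 l\right) = 6 l$)
$\left(-17\right) 25 a{\left(-1 - 4,1 \right)} - 43893 = \left(-17\right) 25 \cdot 6 \cdot 1 - 43893 = \left(-425\right) 6 - 43893 = -2550 - 43893 = -46443$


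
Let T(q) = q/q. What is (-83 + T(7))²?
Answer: 6724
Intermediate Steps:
T(q) = 1
(-83 + T(7))² = (-83 + 1)² = (-82)² = 6724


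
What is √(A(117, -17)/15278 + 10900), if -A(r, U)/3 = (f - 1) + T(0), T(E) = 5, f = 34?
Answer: √636061663477/7639 ≈ 104.40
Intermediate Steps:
A(r, U) = -114 (A(r, U) = -3*((34 - 1) + 5) = -3*(33 + 5) = -3*38 = -114)
√(A(117, -17)/15278 + 10900) = √(-114/15278 + 10900) = √(-114*1/15278 + 10900) = √(-57/7639 + 10900) = √(83265043/7639) = √636061663477/7639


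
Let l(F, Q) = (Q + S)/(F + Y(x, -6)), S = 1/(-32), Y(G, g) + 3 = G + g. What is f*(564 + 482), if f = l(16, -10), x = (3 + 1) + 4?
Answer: -55961/80 ≈ -699.51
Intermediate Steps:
x = 8 (x = 4 + 4 = 8)
Y(G, g) = -3 + G + g (Y(G, g) = -3 + (G + g) = -3 + G + g)
S = -1/32 ≈ -0.031250
l(F, Q) = (-1/32 + Q)/(-1 + F) (l(F, Q) = (Q - 1/32)/(F + (-3 + 8 - 6)) = (-1/32 + Q)/(F - 1) = (-1/32 + Q)/(-1 + F))
f = -107/160 (f = (-1/32 - 10)/(-1 + 16) = -321/32/15 = (1/15)*(-321/32) = -107/160 ≈ -0.66875)
f*(564 + 482) = -107*(564 + 482)/160 = -107/160*1046 = -55961/80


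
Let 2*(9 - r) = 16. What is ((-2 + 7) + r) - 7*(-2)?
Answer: 20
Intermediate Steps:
r = 1 (r = 9 - 1/2*16 = 9 - 8 = 1)
((-2 + 7) + r) - 7*(-2) = ((-2 + 7) + 1) - 7*(-2) = (5 + 1) + 14 = 6 + 14 = 20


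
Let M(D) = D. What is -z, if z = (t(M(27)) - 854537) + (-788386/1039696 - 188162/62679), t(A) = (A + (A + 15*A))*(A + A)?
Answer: 27036358035977215/32583552792 ≈ 8.2976e+5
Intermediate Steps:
t(A) = 34*A² (t(A) = (A + 16*A)*(2*A) = (17*A)*(2*A) = 34*A²)
z = -27036358035977215/32583552792 (z = (34*27² - 854537) + (-788386/1039696 - 188162/62679) = (34*729 - 854537) + (-788386*1/1039696 - 188162*1/62679) = (24786 - 854537) + (-394193/519848 - 188162/62679) = -829751 - 122523262423/32583552792 = -27036358035977215/32583552792 ≈ -8.2976e+5)
-z = -1*(-27036358035977215/32583552792) = 27036358035977215/32583552792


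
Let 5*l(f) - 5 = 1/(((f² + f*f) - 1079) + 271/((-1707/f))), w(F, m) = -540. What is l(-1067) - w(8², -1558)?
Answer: 10509597870457/19426243750 ≈ 541.00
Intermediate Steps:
l(f) = 1 + 1/(5*(-1079 + 2*f² - 271*f/1707)) (l(f) = 1 + 1/(5*(((f² + f*f) - 1079) + 271/((-1707/f)))) = 1 + 1/(5*(((f² + f²) - 1079) + 271*(-f/1707))) = 1 + 1/(5*((2*f² - 1079) - 271*f/1707)) = 1 + 1/(5*((-1079 + 2*f²) - 271*f/1707)) = 1 + 1/(5*(-1079 + 2*f² - 271*f/1707)))
l(-1067) - w(8², -1558) = (9207558 - 17070*(-1067)² + 1355*(-1067))/(5*(1841853 - 3414*(-1067)² + 271*(-1067))) - 1*(-540) = (9207558 - 17070*1138489 - 1445785)/(5*(1841853 - 3414*1138489 - 289157)) + 540 = (9207558 - 19434007230 - 1445785)/(5*(1841853 - 3886801446 - 289157)) + 540 = (⅕)*(-19426245457)/(-3885248750) + 540 = (⅕)*(-1/3885248750)*(-19426245457) + 540 = 19426245457/19426243750 + 540 = 10509597870457/19426243750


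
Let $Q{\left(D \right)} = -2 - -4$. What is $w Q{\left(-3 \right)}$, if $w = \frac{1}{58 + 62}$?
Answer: $\frac{1}{60} \approx 0.016667$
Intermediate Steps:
$Q{\left(D \right)} = 2$ ($Q{\left(D \right)} = -2 + 4 = 2$)
$w = \frac{1}{120} \approx 0.0083333$
$w Q{\left(-3 \right)} = \frac{1}{120} \cdot 2 = \frac{1}{60}$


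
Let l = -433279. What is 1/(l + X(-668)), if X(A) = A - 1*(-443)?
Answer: -1/433504 ≈ -2.3068e-6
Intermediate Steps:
X(A) = 443 + A (X(A) = A + 443 = 443 + A)
1/(l + X(-668)) = 1/(-433279 + (443 - 668)) = 1/(-433279 - 225) = 1/(-433504) = -1/433504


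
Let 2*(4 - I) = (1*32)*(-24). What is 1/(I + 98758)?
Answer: 1/99146 ≈ 1.0086e-5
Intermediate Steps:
I = 388 (I = 4 - 1*32*(-24)/2 = 4 - 16*(-24) = 4 - 1/2*(-768) = 4 + 384 = 388)
1/(I + 98758) = 1/(388 + 98758) = 1/99146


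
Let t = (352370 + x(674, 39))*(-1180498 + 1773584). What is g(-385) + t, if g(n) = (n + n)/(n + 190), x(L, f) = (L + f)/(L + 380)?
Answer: 138557794264349/663 ≈ 2.0899e+11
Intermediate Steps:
x(L, f) = (L + f)/(380 + L)
g(n) = 2*n/(190 + n) (g(n) = (2*n)/(190 + n) = 2*n/(190 + n))
t = 3552763955429/17 (t = (352370 + (674 + 39)/(380 + 674))*(-1180498 + 1773584) = (352370 + 713/1054)*593086 = (352370 + (1/1054)*713)*593086 = (352370 + 23/34)*593086 = (11980603/34)*593086 = 3552763955429/17 ≈ 2.0899e+11)
g(-385) + t = 2*(-385)/(190 - 385) + 3552763955429/17 = 2*(-385)/(-195) + 3552763955429/17 = 2*(-385)*(-1/195) + 3552763955429/17 = 154/39 + 3552763955429/17 = 138557794264349/663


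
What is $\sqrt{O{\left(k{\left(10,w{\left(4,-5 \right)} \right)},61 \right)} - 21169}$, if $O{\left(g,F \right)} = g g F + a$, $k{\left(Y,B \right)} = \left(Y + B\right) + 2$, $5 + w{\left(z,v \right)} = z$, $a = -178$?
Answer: $i \sqrt{13966} \approx 118.18 i$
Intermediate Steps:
$w{\left(z,v \right)} = -5 + z$
$k{\left(Y,B \right)} = 2 + B + Y$ ($k{\left(Y,B \right)} = \left(B + Y\right) + 2 = 2 + B + Y$)
$O{\left(g,F \right)} = -178 + F g^{2}$ ($O{\left(g,F \right)} = g g F - 178 = g^{2} F - 178 = F g^{2} - 178 = -178 + F g^{2}$)
$\sqrt{O{\left(k{\left(10,w{\left(4,-5 \right)} \right)},61 \right)} - 21169} = \sqrt{\left(-178 + 61 \left(2 + \left(-5 + 4\right) + 10\right)^{2}\right) - 21169} = \sqrt{\left(-178 + 61 \left(2 - 1 + 10\right)^{2}\right) - 21169} = \sqrt{\left(-178 + 61 \cdot 11^{2}\right) - 21169} = \sqrt{\left(-178 + 61 \cdot 121\right) - 21169} = \sqrt{\left(-178 + 7381\right) - 21169} = \sqrt{7203 - 21169} = \sqrt{-13966} = i \sqrt{13966}$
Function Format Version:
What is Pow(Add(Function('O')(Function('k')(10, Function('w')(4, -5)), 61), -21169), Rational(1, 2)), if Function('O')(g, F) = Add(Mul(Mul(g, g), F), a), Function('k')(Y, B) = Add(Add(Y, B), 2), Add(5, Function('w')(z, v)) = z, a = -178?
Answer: Mul(I, Pow(13966, Rational(1, 2))) ≈ Mul(118.18, I)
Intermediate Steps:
Function('w')(z, v) = Add(-5, z)
Function('k')(Y, B) = Add(2, B, Y) (Function('k')(Y, B) = Add(Add(B, Y), 2) = Add(2, B, Y))
Function('O')(g, F) = Add(-178, Mul(F, Pow(g, 2))) (Function('O')(g, F) = Add(Mul(Mul(g, g), F), -178) = Add(Mul(Pow(g, 2), F), -178) = Add(Mul(F, Pow(g, 2)), -178) = Add(-178, Mul(F, Pow(g, 2))))
Pow(Add(Function('O')(Function('k')(10, Function('w')(4, -5)), 61), -21169), Rational(1, 2)) = Pow(Add(Add(-178, Mul(61, Pow(Add(2, Add(-5, 4), 10), 2))), -21169), Rational(1, 2)) = Pow(Add(Add(-178, Mul(61, Pow(Add(2, -1, 10), 2))), -21169), Rational(1, 2)) = Pow(Add(Add(-178, Mul(61, Pow(11, 2))), -21169), Rational(1, 2)) = Pow(Add(Add(-178, Mul(61, 121)), -21169), Rational(1, 2)) = Pow(Add(Add(-178, 7381), -21169), Rational(1, 2)) = Pow(Add(7203, -21169), Rational(1, 2)) = Pow(-13966, Rational(1, 2)) = Mul(I, Pow(13966, Rational(1, 2)))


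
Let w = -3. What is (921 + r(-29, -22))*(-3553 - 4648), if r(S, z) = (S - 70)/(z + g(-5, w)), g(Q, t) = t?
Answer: -189639924/25 ≈ -7.5856e+6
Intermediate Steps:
r(S, z) = (-70 + S)/(-3 + z) (r(S, z) = (S - 70)/(z - 3) = (-70 + S)/(-3 + z))
(921 + r(-29, -22))*(-3553 - 4648) = (921 + (-70 - 29)/(-3 - 22))*(-3553 - 4648) = (921 - 99/(-25))*(-8201) = (921 - 1/25*(-99))*(-8201) = (921 + 99/25)*(-8201) = (23124/25)*(-8201) = -189639924/25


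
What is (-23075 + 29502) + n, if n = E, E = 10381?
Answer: 16808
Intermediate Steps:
n = 10381
(-23075 + 29502) + n = (-23075 + 29502) + 10381 = 6427 + 10381 = 16808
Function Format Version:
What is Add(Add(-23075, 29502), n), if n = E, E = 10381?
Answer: 16808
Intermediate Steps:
n = 10381
Add(Add(-23075, 29502), n) = Add(Add(-23075, 29502), 10381) = Add(6427, 10381) = 16808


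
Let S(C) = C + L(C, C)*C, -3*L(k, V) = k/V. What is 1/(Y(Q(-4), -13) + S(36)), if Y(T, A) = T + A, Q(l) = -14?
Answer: -⅓ ≈ -0.33333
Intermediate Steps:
Y(T, A) = A + T
L(k, V) = -k/(3*V)
S(C) = 2*C/3 (S(C) = C + (-C/(3*C))*C = C - C/3 = 2*C/3)
1/(Y(Q(-4), -13) + S(36)) = 1/((-13 - 14) + (⅔)*36) = 1/(-27 + 24) = 1/(-3) = -⅓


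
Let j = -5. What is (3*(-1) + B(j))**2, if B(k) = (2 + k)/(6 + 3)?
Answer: 100/9 ≈ 11.111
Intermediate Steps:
B(k) = 2/9 + k/9 (B(k) = (2 + k)/9 = (2 + k)*(1/9) = 2/9 + k/9)
(3*(-1) + B(j))**2 = (3*(-1) + (2/9 + (1/9)*(-5)))**2 = (-3 + (2/9 - 5/9))**2 = (-3 - 1/3)**2 = (-10/3)**2 = 100/9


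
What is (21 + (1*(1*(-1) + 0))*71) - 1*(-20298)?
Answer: 20248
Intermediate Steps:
(21 + (1*(1*(-1) + 0))*71) - 1*(-20298) = (21 + (1*(-1 + 0))*71) + 20298 = (21 + (1*(-1))*71) + 20298 = (21 - 1*71) + 20298 = (21 - 71) + 20298 = -50 + 20298 = 20248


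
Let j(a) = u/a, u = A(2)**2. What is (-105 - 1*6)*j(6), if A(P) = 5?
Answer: -925/2 ≈ -462.50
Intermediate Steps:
u = 25 (u = 5**2 = 25)
j(a) = 25/a
(-105 - 1*6)*j(6) = (-105 - 1*6)*(25/6) = (-105 - 6)*(25*(1/6)) = -111*25/6 = -925/2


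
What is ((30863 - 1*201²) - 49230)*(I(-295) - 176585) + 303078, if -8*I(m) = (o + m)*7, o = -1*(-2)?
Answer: 10362783712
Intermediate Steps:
o = 2
I(m) = -7/4 - 7*m/8 (I(m) = -(2 + m)*7/8 = -(14 + 7*m)/8 = -7/4 - 7*m/8)
((30863 - 1*201²) - 49230)*(I(-295) - 176585) + 303078 = ((30863 - 1*201²) - 49230)*((-7/4 - 7/8*(-295)) - 176585) + 303078 = ((30863 - 1*40401) - 49230)*((-7/4 + 2065/8) - 176585) + 303078 = ((30863 - 40401) - 49230)*(2051/8 - 176585) + 303078 = (-9538 - 49230)*(-1410629/8) + 303078 = -58768*(-1410629/8) + 303078 = 10362480634 + 303078 = 10362783712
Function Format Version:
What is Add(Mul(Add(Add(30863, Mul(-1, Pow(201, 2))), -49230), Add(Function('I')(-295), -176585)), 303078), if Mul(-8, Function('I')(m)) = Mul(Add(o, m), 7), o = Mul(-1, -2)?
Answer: 10362783712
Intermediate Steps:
o = 2
Function('I')(m) = Add(Rational(-7, 4), Mul(Rational(-7, 8), m)) (Function('I')(m) = Mul(Rational(-1, 8), Mul(Add(2, m), 7)) = Mul(Rational(-1, 8), Add(14, Mul(7, m))) = Add(Rational(-7, 4), Mul(Rational(-7, 8), m)))
Add(Mul(Add(Add(30863, Mul(-1, Pow(201, 2))), -49230), Add(Function('I')(-295), -176585)), 303078) = Add(Mul(Add(Add(30863, Mul(-1, Pow(201, 2))), -49230), Add(Add(Rational(-7, 4), Mul(Rational(-7, 8), -295)), -176585)), 303078) = Add(Mul(Add(Add(30863, Mul(-1, 40401)), -49230), Add(Add(Rational(-7, 4), Rational(2065, 8)), -176585)), 303078) = Add(Mul(Add(Add(30863, -40401), -49230), Add(Rational(2051, 8), -176585)), 303078) = Add(Mul(Add(-9538, -49230), Rational(-1410629, 8)), 303078) = Add(Mul(-58768, Rational(-1410629, 8)), 303078) = Add(10362480634, 303078) = 10362783712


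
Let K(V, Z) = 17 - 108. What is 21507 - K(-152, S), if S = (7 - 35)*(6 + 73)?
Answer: 21598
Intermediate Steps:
S = -2212 (S = -28*79 = -2212)
K(V, Z) = -91
21507 - K(-152, S) = 21507 - 1*(-91) = 21507 + 91 = 21598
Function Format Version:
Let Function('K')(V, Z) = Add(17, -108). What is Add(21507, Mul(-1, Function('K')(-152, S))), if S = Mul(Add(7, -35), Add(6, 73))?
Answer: 21598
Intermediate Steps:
S = -2212 (S = Mul(-28, 79) = -2212)
Function('K')(V, Z) = -91
Add(21507, Mul(-1, Function('K')(-152, S))) = Add(21507, Mul(-1, -91)) = Add(21507, 91) = 21598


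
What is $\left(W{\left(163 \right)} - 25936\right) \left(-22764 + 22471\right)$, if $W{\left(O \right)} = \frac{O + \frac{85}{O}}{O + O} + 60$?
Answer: $\frac{201433432281}{26569} \approx 7.5815 \cdot 10^{6}$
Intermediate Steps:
$W{\left(O \right)} = 60 + \frac{O + \frac{85}{O}}{2 O}$ ($W{\left(O \right)} = \frac{O + \frac{85}{O}}{2 O} + 60 = 60 + \frac{O + \frac{85}{O}}{2 O}$)
$\left(W{\left(163 \right)} - 25936\right) \left(-22764 + 22471\right) = \left(\left(\frac{121}{2} + \frac{85}{2 \cdot 26569}\right) - 25936\right) \left(-22764 + 22471\right) = \left(\left(\frac{121}{2} + \frac{85}{2} \cdot \frac{1}{26569}\right) - 25936\right) \left(-293\right) = \left(\left(\frac{121}{2} + \frac{85}{53138}\right) - 25936\right) \left(-293\right) = \left(\frac{1607467}{26569} - 25936\right) \left(-293\right) = \left(- \frac{687486117}{26569}\right) \left(-293\right) = \frac{201433432281}{26569}$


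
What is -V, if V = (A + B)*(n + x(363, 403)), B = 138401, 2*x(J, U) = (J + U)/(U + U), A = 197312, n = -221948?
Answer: 60055599534665/806 ≈ 7.4511e+10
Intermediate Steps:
x(J, U) = (J + U)/(4*U) (x(J, U) = ((J + U)/(U + U))/2 = ((J + U)/((2*U)))/2 = ((J + U)*(1/(2*U)))/2 = ((J + U)/(2*U))/2 = (J + U)/(4*U))
V = -60055599534665/806 (V = (197312 + 138401)*(-221948 + (¼)*(363 + 403)/403) = 335713*(-221948 + (¼)*(1/403)*766) = 335713*(-221948 + 383/806) = 335713*(-178889705/806) = -60055599534665/806 ≈ -7.4511e+10)
-V = -1*(-60055599534665/806) = 60055599534665/806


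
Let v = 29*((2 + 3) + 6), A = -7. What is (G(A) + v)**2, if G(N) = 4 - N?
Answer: 108900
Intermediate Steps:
v = 319 (v = 29*(5 + 6) = 29*11 = 319)
(G(A) + v)**2 = ((4 - 1*(-7)) + 319)**2 = ((4 + 7) + 319)**2 = (11 + 319)**2 = 330**2 = 108900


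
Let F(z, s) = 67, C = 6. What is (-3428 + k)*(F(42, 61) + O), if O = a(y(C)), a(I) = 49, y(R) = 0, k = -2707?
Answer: -711660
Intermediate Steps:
O = 49
(-3428 + k)*(F(42, 61) + O) = (-3428 - 2707)*(67 + 49) = -6135*116 = -711660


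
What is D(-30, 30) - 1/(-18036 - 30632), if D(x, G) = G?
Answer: 1460041/48668 ≈ 30.000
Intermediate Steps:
D(-30, 30) - 1/(-18036 - 30632) = 30 - 1/(-18036 - 30632) = 30 - 1/(-48668) = 30 - 1*(-1/48668) = 30 + 1/48668 = 1460041/48668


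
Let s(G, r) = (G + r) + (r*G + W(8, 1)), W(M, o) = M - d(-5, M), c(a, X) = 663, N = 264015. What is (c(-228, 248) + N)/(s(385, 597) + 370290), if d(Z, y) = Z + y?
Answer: 44113/100187 ≈ 0.44031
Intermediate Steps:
W(M, o) = 5 (W(M, o) = M - (-5 + M) = M + (5 - M) = 5)
s(G, r) = 5 + G + r + G*r (s(G, r) = (G + r) + (r*G + 5) = (G + r) + (G*r + 5) = (G + r) + (5 + G*r) = 5 + G + r + G*r)
(c(-228, 248) + N)/(s(385, 597) + 370290) = (663 + 264015)/((5 + 385 + 597 + 385*597) + 370290) = 264678/((5 + 385 + 597 + 229845) + 370290) = 264678/(230832 + 370290) = 264678/601122 = 264678*(1/601122) = 44113/100187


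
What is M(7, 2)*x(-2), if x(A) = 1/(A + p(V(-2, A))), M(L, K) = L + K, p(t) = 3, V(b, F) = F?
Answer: 9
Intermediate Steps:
M(L, K) = K + L
x(A) = 1/(3 + A) (x(A) = 1/(A + 3) = 1/(3 + A))
M(7, 2)*x(-2) = (2 + 7)/(3 - 2) = 9/1 = 9*1 = 9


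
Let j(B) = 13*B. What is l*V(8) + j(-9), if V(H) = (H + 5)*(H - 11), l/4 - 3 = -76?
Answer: 11271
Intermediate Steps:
l = -292 (l = 12 + 4*(-76) = 12 - 304 = -292)
V(H) = (-11 + H)*(5 + H) (V(H) = (5 + H)*(-11 + H) = (-11 + H)*(5 + H))
l*V(8) + j(-9) = -292*(-55 + 8² - 6*8) + 13*(-9) = -292*(-55 + 64 - 48) - 117 = -292*(-39) - 117 = 11388 - 117 = 11271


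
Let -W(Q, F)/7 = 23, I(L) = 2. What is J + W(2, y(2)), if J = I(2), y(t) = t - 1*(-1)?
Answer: -159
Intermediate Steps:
y(t) = 1 + t (y(t) = t + 1 = 1 + t)
W(Q, F) = -161 (W(Q, F) = -7*23 = -161)
J = 2
J + W(2, y(2)) = 2 - 161 = -159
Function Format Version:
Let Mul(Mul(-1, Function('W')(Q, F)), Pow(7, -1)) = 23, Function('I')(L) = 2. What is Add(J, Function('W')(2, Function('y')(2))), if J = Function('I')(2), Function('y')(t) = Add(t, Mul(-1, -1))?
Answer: -159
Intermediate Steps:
Function('y')(t) = Add(1, t) (Function('y')(t) = Add(t, 1) = Add(1, t))
Function('W')(Q, F) = -161 (Function('W')(Q, F) = Mul(-7, 23) = -161)
J = 2
Add(J, Function('W')(2, Function('y')(2))) = Add(2, -161) = -159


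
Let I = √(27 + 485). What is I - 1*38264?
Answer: -38264 + 16*√2 ≈ -38241.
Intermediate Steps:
I = 16*√2 (I = √512 = 16*√2 ≈ 22.627)
I - 1*38264 = 16*√2 - 1*38264 = 16*√2 - 38264 = -38264 + 16*√2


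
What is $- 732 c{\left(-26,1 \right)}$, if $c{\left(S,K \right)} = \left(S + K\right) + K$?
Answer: $17568$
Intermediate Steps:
$c{\left(S,K \right)} = S + 2 K$ ($c{\left(S,K \right)} = \left(K + S\right) + K = S + 2 K$)
$- 732 c{\left(-26,1 \right)} = - 732 \left(-26 + 2 \cdot 1\right) = - 732 \left(-26 + 2\right) = \left(-732\right) \left(-24\right) = 17568$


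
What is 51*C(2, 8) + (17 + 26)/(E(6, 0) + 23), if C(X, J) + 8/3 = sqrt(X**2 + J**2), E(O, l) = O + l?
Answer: -3901/29 + 102*sqrt(17) ≈ 286.04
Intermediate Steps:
C(X, J) = -8/3 + sqrt(J**2 + X**2) (C(X, J) = -8/3 + sqrt(X**2 + J**2) = -8/3 + sqrt(J**2 + X**2))
51*C(2, 8) + (17 + 26)/(E(6, 0) + 23) = 51*(-8/3 + sqrt(8**2 + 2**2)) + (17 + 26)/((6 + 0) + 23) = 51*(-8/3 + sqrt(64 + 4)) + 43/(6 + 23) = 51*(-8/3 + sqrt(68)) + 43/29 = 51*(-8/3 + 2*sqrt(17)) + 43*(1/29) = (-136 + 102*sqrt(17)) + 43/29 = -3901/29 + 102*sqrt(17)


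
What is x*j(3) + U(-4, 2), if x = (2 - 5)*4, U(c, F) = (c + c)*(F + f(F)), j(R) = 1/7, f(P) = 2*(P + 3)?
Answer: -684/7 ≈ -97.714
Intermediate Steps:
f(P) = 6 + 2*P (f(P) = 2*(3 + P) = 6 + 2*P)
j(R) = ⅐
U(c, F) = 2*c*(6 + 3*F) (U(c, F) = (c + c)*(F + (6 + 2*F)) = (2*c)*(6 + 3*F) = 2*c*(6 + 3*F))
x = -12 (x = -3*4 = -12)
x*j(3) + U(-4, 2) = -12*⅐ + 6*(-4)*(2 + 2) = -12/7 + 6*(-4)*4 = -12/7 - 96 = -684/7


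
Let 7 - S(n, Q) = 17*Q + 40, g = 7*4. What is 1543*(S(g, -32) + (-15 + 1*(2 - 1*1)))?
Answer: 766871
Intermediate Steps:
g = 28
S(n, Q) = -33 - 17*Q (S(n, Q) = 7 - (17*Q + 40) = 7 - (40 + 17*Q) = 7 + (-40 - 17*Q) = -33 - 17*Q)
1543*(S(g, -32) + (-15 + 1*(2 - 1*1))) = 1543*((-33 - 17*(-32)) + (-15 + 1*(2 - 1*1))) = 1543*((-33 + 544) + (-15 + 1*(2 - 1))) = 1543*(511 + (-15 + 1*1)) = 1543*(511 + (-15 + 1)) = 1543*(511 - 14) = 1543*497 = 766871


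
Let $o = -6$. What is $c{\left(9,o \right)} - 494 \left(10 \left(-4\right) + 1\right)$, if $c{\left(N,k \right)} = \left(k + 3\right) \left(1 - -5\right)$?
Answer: $19248$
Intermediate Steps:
$c{\left(N,k \right)} = 18 + 6 k$ ($c{\left(N,k \right)} = \left(3 + k\right) \left(1 + 5\right) = \left(3 + k\right) 6 = 18 + 6 k$)
$c{\left(9,o \right)} - 494 \left(10 \left(-4\right) + 1\right) = \left(18 + 6 \left(-6\right)\right) - 494 \left(10 \left(-4\right) + 1\right) = \left(18 - 36\right) - 494 \left(-40 + 1\right) = -18 - -19266 = -18 + 19266 = 19248$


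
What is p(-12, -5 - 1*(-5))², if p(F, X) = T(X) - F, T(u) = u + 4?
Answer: 256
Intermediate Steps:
T(u) = 4 + u
p(F, X) = 4 + X - F (p(F, X) = (4 + X) - F = 4 + X - F)
p(-12, -5 - 1*(-5))² = (4 + (-5 - 1*(-5)) - 1*(-12))² = (4 + (-5 + 5) + 12)² = (4 + 0 + 12)² = 16² = 256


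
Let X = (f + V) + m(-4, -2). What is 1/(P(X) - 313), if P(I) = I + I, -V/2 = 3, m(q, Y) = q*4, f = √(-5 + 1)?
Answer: -357/127465 - 4*I/127465 ≈ -0.0028008 - 3.1381e-5*I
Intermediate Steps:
f = 2*I (f = √(-4) = 2*I ≈ 2.0*I)
m(q, Y) = 4*q
V = -6 (V = -2*3 = -6)
X = -22 + 2*I (X = (2*I - 6) + 4*(-4) = (-6 + 2*I) - 16 = -22 + 2*I ≈ -22.0 + 2.0*I)
P(I) = 2*I
1/(P(X) - 313) = 1/(2*(-22 + 2*I) - 313) = 1/((-44 + 4*I) - 313) = 1/(-357 + 4*I) = (-357 - 4*I)/127465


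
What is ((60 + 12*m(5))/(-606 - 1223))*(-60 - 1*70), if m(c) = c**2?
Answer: 46800/1829 ≈ 25.588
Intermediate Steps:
((60 + 12*m(5))/(-606 - 1223))*(-60 - 1*70) = ((60 + 12*5**2)/(-606 - 1223))*(-60 - 1*70) = ((60 + 12*25)/(-1829))*(-60 - 70) = ((60 + 300)*(-1/1829))*(-130) = (360*(-1/1829))*(-130) = -360/1829*(-130) = 46800/1829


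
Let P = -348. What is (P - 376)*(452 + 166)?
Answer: -447432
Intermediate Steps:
(P - 376)*(452 + 166) = (-348 - 376)*(452 + 166) = -724*618 = -447432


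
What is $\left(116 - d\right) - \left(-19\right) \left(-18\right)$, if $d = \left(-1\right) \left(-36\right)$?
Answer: $-262$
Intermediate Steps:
$d = 36$
$\left(116 - d\right) - \left(-19\right) \left(-18\right) = \left(116 - 36\right) - \left(-19\right) \left(-18\right) = \left(116 - 36\right) - 342 = 80 - 342 = -262$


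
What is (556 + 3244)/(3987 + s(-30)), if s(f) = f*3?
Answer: 3800/3897 ≈ 0.97511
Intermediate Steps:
s(f) = 3*f
(556 + 3244)/(3987 + s(-30)) = (556 + 3244)/(3987 + 3*(-30)) = 3800/(3987 - 90) = 3800/3897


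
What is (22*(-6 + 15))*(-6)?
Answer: -1188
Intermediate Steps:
(22*(-6 + 15))*(-6) = (22*9)*(-6) = 198*(-6) = -1188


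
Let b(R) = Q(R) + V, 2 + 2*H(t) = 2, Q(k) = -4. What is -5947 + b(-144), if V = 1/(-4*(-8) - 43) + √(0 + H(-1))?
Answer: -65462/11 ≈ -5951.1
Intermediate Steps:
H(t) = 0 (H(t) = -1 + (½)*2 = -1 + 1 = 0)
V = -1/11 (V = 1/(-4*(-8) - 43) + √(0 + 0) = 1/(32 - 43) + √0 = 1/(-11) + 0 = -1/11 + 0 = -1/11 ≈ -0.090909)
b(R) = -45/11 (b(R) = -4 - 1/11 = -45/11)
-5947 + b(-144) = -5947 - 45/11 = -65462/11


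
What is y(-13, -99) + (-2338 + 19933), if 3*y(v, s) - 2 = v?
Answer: 52774/3 ≈ 17591.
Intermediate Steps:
y(v, s) = 2/3 + v/3
y(-13, -99) + (-2338 + 19933) = (2/3 + (1/3)*(-13)) + (-2338 + 19933) = (2/3 - 13/3) + 17595 = -11/3 + 17595 = 52774/3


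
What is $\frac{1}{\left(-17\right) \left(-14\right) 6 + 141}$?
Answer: $\frac{1}{1569} \approx 0.00063735$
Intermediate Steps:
$\frac{1}{\left(-17\right) \left(-14\right) 6 + 141} = \frac{1}{238 \cdot 6 + 141} = \frac{1}{1428 + 141} = \frac{1}{1569}$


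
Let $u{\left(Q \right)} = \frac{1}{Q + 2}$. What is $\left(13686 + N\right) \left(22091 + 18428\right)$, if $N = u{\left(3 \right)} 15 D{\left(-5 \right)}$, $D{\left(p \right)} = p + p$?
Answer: $553327464$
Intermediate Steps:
$D{\left(p \right)} = 2 p$
$u{\left(Q \right)} = \frac{1}{2 + Q}$
$N = -30$ ($N = \frac{1}{2 + 3} \cdot 15 \cdot 2 \left(-5\right) = \frac{1}{5} \cdot 15 \left(-10\right) = 3 \left(-10\right) = -30$)
$\left(13686 + N\right) \left(22091 + 18428\right) = \left(13686 - 30\right) \left(22091 + 18428\right) = 13656 \cdot 40519 = 553327464$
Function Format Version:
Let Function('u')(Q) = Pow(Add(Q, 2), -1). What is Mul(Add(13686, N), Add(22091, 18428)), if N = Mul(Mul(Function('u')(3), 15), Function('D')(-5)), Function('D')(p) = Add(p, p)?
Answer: 553327464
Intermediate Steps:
Function('D')(p) = Mul(2, p)
Function('u')(Q) = Pow(Add(2, Q), -1)
N = -30 (N = Mul(Mul(Pow(Add(2, 3), -1), 15), Mul(2, -5)) = Mul(Mul(Pow(5, -1), 15), -10) = Mul(Mul(Rational(1, 5), 15), -10) = Mul(3, -10) = -30)
Mul(Add(13686, N), Add(22091, 18428)) = Mul(Add(13686, -30), Add(22091, 18428)) = Mul(13656, 40519) = 553327464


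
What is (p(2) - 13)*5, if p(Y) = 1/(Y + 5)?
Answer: -450/7 ≈ -64.286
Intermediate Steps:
p(Y) = 1/(5 + Y)
(p(2) - 13)*5 = (1/(5 + 2) - 13)*5 = (1/7 - 13)*5 = (⅐ - 13)*5 = -90/7*5 = -450/7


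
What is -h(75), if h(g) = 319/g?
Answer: -319/75 ≈ -4.2533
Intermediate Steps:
-h(75) = -319/75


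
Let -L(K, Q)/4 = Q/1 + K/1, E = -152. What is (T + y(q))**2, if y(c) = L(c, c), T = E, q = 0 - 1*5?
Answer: 12544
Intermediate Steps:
q = -5 (q = 0 - 5 = -5)
T = -152
L(K, Q) = -4*K - 4*Q (L(K, Q) = -4*(Q/1 + K/1) = -4*(Q*1 + K*1) = -4*(Q + K) = -4*(K + Q) = -4*K - 4*Q)
y(c) = -8*c (y(c) = -4*c - 4*c = -8*c)
(T + y(q))**2 = (-152 - 8*(-5))**2 = (-152 + 40)**2 = (-112)**2 = 12544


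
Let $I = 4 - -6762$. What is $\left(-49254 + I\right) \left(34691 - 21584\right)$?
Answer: $-556890216$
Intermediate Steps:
$I = 6766$ ($I = 4 + 6762 = 6766$)
$\left(-49254 + I\right) \left(34691 - 21584\right) = \left(-49254 + 6766\right) \left(34691 - 21584\right) = \left(-42488\right) 13107 = -556890216$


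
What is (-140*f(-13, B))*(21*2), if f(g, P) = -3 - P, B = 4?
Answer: 41160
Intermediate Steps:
(-140*f(-13, B))*(21*2) = (-140*(-3 - 1*4))*(21*2) = -140*(-3 - 4)*42 = -140*(-7)*42 = 980*42 = 41160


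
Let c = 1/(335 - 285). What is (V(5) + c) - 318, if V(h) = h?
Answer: -15649/50 ≈ -312.98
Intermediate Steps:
c = 1/50 ≈ 0.020000
(V(5) + c) - 318 = (5 + 1/50) - 318 = 251/50 - 318 = -15649/50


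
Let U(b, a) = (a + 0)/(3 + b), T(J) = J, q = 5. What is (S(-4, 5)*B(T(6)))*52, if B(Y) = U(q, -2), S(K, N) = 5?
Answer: -65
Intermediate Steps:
U(b, a) = a/(3 + b)
B(Y) = -1/4 (B(Y) = -2/(3 + 5) = -2/8 = -2*1/8 = -1/4)
(S(-4, 5)*B(T(6)))*52 = (5*(-1/4))*52 = -5/4*52 = -65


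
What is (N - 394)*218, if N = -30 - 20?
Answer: -96792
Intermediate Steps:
N = -50
(N - 394)*218 = (-50 - 394)*218 = -444*218 = -96792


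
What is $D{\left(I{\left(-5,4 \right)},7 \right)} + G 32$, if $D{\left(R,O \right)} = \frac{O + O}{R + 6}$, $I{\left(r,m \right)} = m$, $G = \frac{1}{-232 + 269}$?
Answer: $\frac{419}{185} \approx 2.2649$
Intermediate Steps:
$G = \frac{1}{37} \approx 0.027027$
$D{\left(R,O \right)} = \frac{2 O}{6 + R}$
$D{\left(I{\left(-5,4 \right)},7 \right)} + G 32 = 2 \cdot 7 \frac{1}{6 + 4} + \frac{1}{37} \cdot 32 = 2 \cdot 7 \cdot \frac{1}{10} + \frac{32}{37} = \frac{7}{5} + \frac{32}{37} = \frac{419}{185}$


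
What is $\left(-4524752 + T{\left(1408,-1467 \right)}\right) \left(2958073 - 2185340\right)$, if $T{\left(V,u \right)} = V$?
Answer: $-3495337179152$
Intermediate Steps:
$\left(-4524752 + T{\left(1408,-1467 \right)}\right) \left(2958073 - 2185340\right) = \left(-4524752 + 1408\right) \left(2958073 - 2185340\right) = \left(-4523344\right) 772733 = -3495337179152$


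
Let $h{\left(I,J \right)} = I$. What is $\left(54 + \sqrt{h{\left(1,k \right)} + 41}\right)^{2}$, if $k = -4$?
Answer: $\left(54 + \sqrt{42}\right)^{2} \approx 3657.9$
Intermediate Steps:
$\left(54 + \sqrt{h{\left(1,k \right)} + 41}\right)^{2} = \left(54 + \sqrt{1 + 41}\right)^{2} = \left(54 + \sqrt{42}\right)^{2}$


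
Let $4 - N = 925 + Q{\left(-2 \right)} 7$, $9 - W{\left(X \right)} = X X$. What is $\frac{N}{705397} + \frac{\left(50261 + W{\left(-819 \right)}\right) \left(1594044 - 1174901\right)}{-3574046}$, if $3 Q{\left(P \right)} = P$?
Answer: $\frac{78623888584480747}{1080480568398} \approx 72768.0$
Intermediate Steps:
$W{\left(X \right)} = 9 - X^{2}$ ($W{\left(X \right)} = 9 - X X = 9 - X^{2}$)
$Q{\left(P \right)} = \frac{P}{3}$
$N = - \frac{2749}{3}$ ($N = 4 - \left(925 + \frac{1}{3} \left(-2\right) 7\right) = 4 - \left(925 - \frac{14}{3}\right) = 4 - \frac{2761}{3} = - \frac{2749}{3} \approx -916.33$)
$\frac{N}{705397} + \frac{\left(50261 + W{\left(-819 \right)}\right) \left(1594044 - 1174901\right)}{-3574046} = - \frac{2749}{3 \cdot 705397} + \frac{\left(50261 + \left(9 - \left(-819\right)^{2}\right)\right) \left(1594044 - 1174901\right)}{-3574046} = \left(- \frac{2749}{3}\right) \frac{1}{705397} + \left(50261 + \left(9 - 670761\right)\right) 419143 \left(- \frac{1}{3574046}\right) = - \frac{2749}{2116191} + \left(50261 + \left(9 - 670761\right)\right) 419143 \left(- \frac{1}{3574046}\right) = - \frac{2749}{2116191} + \left(50261 - 670752\right) 419143 \left(- \frac{1}{3574046}\right) = - \frac{2749}{2116191} + \left(-620491\right) 419143 \left(- \frac{1}{3574046}\right) = - \frac{2749}{2116191} - - \frac{260074459213}{3574046} = - \frac{2749}{2116191} + \frac{260074459213}{3574046} = \frac{78623888584480747}{1080480568398}$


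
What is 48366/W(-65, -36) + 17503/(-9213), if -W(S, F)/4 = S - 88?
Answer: 24160229/313242 ≈ 77.130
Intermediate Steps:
W(S, F) = 352 - 4*S (W(S, F) = -4*(S - 88) = -4*(-88 + S) = 352 - 4*S)
48366/W(-65, -36) + 17503/(-9213) = 48366/(352 - 4*(-65)) + 17503/(-9213) = 48366/(352 + 260) + 17503*(-1/9213) = 48366/612 - 17503/9213 = 48366*(1/612) - 17503/9213 = 2687/34 - 17503/9213 = 24160229/313242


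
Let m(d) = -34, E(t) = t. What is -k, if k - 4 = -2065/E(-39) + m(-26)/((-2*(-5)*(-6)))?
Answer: -7477/130 ≈ -57.515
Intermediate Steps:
k = 7477/130 (k = 4 + (-2065/(-39) - 34/(-2*(-5)*(-6))) = 4 + (-2065*(-1/39) - 34/(10*(-6))) = 4 + (2065/39 - 34/(-60)) = 4 + (2065/39 - 34*(-1/60)) = 4 + (2065/39 + 17/30) = 4 + 6957/130 = 7477/130 ≈ 57.515)
-k = -1*7477/130 = -7477/130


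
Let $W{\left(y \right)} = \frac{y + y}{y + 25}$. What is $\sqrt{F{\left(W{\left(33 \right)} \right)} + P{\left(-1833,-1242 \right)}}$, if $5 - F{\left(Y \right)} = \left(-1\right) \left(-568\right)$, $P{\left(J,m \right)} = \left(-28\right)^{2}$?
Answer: $\sqrt{221} \approx 14.866$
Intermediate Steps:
$P{\left(J,m \right)} = 784$
$W{\left(y \right)} = \frac{2 y}{25 + y}$
$F{\left(Y \right)} = -563$ ($F{\left(Y \right)} = 5 - \left(-1\right) \left(-568\right) = 5 - 568 = -563$)
$\sqrt{F{\left(W{\left(33 \right)} \right)} + P{\left(-1833,-1242 \right)}} = \sqrt{-563 + 784} = \sqrt{221}$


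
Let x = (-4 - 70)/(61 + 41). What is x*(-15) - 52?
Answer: -699/17 ≈ -41.118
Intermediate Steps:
x = -37/51 (x = -74/102 = -74*1/102 = -37/51 ≈ -0.72549)
x*(-15) - 52 = -37/51*(-15) - 52 = 185/17 - 52 = -699/17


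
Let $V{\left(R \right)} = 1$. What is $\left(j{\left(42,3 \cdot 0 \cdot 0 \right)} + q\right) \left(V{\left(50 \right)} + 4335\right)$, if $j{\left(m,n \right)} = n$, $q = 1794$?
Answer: $7778784$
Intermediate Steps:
$\left(j{\left(42,3 \cdot 0 \cdot 0 \right)} + q\right) \left(V{\left(50 \right)} + 4335\right) = \left(3 \cdot 0 \cdot 0 + 1794\right) \left(1 + 4335\right) = \left(0 \cdot 0 + 1794\right) 4336 = \left(0 + 1794\right) 4336 = 1794 \cdot 4336 = 7778784$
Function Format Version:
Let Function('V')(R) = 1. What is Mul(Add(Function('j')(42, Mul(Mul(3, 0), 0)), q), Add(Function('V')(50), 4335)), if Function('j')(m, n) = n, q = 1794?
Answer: 7778784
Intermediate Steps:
Mul(Add(Function('j')(42, Mul(Mul(3, 0), 0)), q), Add(Function('V')(50), 4335)) = Mul(Add(Mul(Mul(3, 0), 0), 1794), Add(1, 4335)) = Mul(Add(Mul(0, 0), 1794), 4336) = Mul(Add(0, 1794), 4336) = Mul(1794, 4336) = 7778784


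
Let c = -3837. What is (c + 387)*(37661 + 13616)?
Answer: -176905650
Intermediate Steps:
(c + 387)*(37661 + 13616) = (-3837 + 387)*(37661 + 13616) = -3450*51277 = -176905650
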